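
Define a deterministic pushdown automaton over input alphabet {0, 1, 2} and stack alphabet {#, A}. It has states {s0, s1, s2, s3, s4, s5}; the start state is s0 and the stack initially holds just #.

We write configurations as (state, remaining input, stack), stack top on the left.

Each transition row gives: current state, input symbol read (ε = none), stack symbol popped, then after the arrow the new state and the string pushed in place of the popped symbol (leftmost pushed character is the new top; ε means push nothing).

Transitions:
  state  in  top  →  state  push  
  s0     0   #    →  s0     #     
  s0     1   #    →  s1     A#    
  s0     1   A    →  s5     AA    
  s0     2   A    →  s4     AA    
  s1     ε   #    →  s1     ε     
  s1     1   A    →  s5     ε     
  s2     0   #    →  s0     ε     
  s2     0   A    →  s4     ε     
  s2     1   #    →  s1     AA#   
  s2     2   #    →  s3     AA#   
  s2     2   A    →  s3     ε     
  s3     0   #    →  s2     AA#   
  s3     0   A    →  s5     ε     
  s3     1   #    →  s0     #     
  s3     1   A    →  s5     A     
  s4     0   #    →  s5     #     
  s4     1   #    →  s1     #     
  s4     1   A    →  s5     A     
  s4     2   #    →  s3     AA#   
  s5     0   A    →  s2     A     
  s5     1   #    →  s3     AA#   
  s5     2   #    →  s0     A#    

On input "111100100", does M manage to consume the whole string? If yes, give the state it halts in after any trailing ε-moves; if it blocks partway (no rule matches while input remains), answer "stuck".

(s0, 111100100, #) ⊢ (s1, 11100100, A#) ⊢ (s5, 1100100, #) ⊢ (s3, 100100, AA#) ⊢ (s5, 00100, AA#) ⊢ (s2, 0100, AA#) ⊢ (s4, 100, A#) ⊢ (s5, 00, A#) ⊢ (s2, 0, A#) ⊢ (s4, ε, #)
All input consumed; M is in state s4.

s4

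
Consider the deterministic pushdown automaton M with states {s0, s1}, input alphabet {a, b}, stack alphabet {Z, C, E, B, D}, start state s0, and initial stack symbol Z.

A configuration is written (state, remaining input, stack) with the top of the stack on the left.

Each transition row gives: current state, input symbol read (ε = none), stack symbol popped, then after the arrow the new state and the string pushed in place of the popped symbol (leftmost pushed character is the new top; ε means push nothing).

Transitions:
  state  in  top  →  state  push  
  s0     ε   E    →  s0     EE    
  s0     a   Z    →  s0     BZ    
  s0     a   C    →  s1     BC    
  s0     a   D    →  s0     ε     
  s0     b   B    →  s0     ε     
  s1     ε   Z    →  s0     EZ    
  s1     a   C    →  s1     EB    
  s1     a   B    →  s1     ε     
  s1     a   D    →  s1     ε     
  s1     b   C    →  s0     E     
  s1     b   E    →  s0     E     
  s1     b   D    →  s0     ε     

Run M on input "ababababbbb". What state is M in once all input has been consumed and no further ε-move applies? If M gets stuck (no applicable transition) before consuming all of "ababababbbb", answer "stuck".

stuck

(s0, ababababbbb, Z)
  read a, top Z: go to s0, push BZ → (s0, babababbbb, BZ)
  read b, top B: go to s0, push ε → (s0, abababbbb, Z)
  read a, top Z: go to s0, push BZ → (s0, bababbbb, BZ)
  read b, top B: go to s0, push ε → (s0, ababbbb, Z)
  read a, top Z: go to s0, push BZ → (s0, babbbb, BZ)
  read b, top B: go to s0, push ε → (s0, abbbb, Z)
  read a, top Z: go to s0, push BZ → (s0, bbbb, BZ)
  read b, top B: go to s0, push ε → (s0, bbb, Z)
No transition for (s0, b, top Z); M blocks with input bbb remaining.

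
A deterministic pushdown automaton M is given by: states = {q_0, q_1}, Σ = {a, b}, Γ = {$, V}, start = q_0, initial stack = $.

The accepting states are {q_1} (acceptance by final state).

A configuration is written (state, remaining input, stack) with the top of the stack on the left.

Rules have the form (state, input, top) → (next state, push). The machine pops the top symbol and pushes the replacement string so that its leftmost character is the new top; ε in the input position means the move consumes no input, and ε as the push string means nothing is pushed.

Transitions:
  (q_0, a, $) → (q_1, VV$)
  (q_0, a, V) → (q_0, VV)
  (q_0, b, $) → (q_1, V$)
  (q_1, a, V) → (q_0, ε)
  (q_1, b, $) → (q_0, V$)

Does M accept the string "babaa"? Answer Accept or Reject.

Accept

(q_0, babaa, $)
  read b, top $: go to q_1, push V$ → (q_1, abaa, V$)
  read a, top V: go to q_0, push ε → (q_0, baa, $)
  read b, top $: go to q_1, push V$ → (q_1, aa, V$)
  read a, top V: go to q_0, push ε → (q_0, a, $)
  read a, top $: go to q_1, push VV$ → (q_1, ε, VV$)
All input consumed; state q_1 ∈ F.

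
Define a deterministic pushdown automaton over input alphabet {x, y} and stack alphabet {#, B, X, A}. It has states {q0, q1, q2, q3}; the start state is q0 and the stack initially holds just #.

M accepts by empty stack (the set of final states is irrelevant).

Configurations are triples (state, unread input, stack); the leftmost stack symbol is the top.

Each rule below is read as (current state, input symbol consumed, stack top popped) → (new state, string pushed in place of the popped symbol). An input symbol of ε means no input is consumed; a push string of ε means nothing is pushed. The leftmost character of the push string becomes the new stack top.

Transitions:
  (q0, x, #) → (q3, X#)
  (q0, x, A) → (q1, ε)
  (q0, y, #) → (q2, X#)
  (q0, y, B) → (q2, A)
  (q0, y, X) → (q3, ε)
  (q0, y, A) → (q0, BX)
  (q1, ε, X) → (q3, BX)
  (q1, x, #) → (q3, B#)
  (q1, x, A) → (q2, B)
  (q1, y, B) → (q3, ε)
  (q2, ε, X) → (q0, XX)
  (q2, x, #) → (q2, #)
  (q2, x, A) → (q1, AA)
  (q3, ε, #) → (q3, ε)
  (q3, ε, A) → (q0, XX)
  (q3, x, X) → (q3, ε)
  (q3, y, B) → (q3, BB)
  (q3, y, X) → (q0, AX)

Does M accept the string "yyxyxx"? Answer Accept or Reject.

(q0, yyxyxx, #) ⊢ (q2, yxyxx, X#) ⊢ (q0, yxyxx, XX#) ⊢ (q3, xyxx, X#) ⊢ (q3, yxx, #) ⊢ (q3, yxx, ε)
No transition applies at (q3, yxx, ε); input not fully consumed.

Reject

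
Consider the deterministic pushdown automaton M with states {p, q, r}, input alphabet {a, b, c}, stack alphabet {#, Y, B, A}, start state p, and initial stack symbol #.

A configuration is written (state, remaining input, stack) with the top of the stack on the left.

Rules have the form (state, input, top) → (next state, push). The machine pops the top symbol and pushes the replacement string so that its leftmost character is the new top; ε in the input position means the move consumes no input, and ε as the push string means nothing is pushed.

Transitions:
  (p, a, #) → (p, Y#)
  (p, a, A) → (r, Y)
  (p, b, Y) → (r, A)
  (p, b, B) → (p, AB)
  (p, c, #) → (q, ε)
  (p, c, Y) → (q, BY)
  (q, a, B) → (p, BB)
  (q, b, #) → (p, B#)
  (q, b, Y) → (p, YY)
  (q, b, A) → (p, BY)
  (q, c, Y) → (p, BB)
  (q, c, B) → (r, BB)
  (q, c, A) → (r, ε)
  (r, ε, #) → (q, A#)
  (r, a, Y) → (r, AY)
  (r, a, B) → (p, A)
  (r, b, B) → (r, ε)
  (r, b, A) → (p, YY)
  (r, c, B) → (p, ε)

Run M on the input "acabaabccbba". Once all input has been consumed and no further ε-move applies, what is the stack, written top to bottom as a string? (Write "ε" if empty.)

(p, acabaabccbba, #)
  read a, top #: go to p, push Y# → (p, cabaabccbba, Y#)
  read c, top Y: go to q, push BY → (q, abaabccbba, BY#)
  read a, top B: go to p, push BB → (p, baabccbba, BBY#)
  read b, top B: go to p, push AB → (p, aabccbba, ABBY#)
  read a, top A: go to r, push Y → (r, abccbba, YBBY#)
  read a, top Y: go to r, push AY → (r, bccbba, AYBBY#)
  read b, top A: go to p, push YY → (p, ccbba, YYYBBY#)
  read c, top Y: go to q, push BY → (q, cbba, BYYYBBY#)
  read c, top B: go to r, push BB → (r, bba, BBYYYBBY#)
  read b, top B: go to r, push ε → (r, ba, BYYYBBY#)
  read b, top B: go to r, push ε → (r, a, YYYBBY#)
  read a, top Y: go to r, push AY → (r, ε, AYYYBBY#)
All input consumed in state r with stack AYYYBBY#.

AYYYBBY#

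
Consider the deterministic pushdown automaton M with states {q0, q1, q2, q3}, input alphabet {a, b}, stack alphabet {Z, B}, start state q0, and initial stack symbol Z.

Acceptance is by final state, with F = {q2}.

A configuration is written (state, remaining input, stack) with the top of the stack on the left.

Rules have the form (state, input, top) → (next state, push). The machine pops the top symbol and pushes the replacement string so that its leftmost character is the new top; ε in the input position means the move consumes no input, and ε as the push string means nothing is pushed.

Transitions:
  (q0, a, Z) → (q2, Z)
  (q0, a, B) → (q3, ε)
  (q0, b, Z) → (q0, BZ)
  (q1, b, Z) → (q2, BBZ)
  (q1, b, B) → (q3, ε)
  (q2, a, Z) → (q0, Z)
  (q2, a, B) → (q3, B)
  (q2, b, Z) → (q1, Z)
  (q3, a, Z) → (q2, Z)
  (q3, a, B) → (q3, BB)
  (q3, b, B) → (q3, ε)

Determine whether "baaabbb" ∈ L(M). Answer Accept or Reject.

Reject

(q0, baaabbb, Z)
  read b, top Z: go to q0, push BZ → (q0, aaabbb, BZ)
  read a, top B: go to q3, push ε → (q3, aabbb, Z)
  read a, top Z: go to q2, push Z → (q2, abbb, Z)
  read a, top Z: go to q0, push Z → (q0, bbb, Z)
  read b, top Z: go to q0, push BZ → (q0, bb, BZ)
No transition applies at (q0, bb, BZ); input not fully consumed.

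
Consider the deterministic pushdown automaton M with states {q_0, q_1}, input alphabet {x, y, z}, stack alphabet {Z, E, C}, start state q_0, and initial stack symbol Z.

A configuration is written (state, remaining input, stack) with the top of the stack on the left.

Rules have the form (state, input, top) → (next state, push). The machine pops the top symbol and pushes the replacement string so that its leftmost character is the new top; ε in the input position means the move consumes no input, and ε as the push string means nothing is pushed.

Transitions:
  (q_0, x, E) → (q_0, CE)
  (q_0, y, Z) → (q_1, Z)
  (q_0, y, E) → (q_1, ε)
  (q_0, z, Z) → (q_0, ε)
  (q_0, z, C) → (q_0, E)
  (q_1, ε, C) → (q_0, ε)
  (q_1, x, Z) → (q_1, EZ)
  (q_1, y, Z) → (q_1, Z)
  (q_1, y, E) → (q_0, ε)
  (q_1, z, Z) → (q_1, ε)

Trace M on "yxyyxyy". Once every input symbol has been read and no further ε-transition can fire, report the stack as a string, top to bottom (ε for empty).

Z

(q_0, yxyyxyy, Z)
  read y, top Z: go to q_1, push Z → (q_1, xyyxyy, Z)
  read x, top Z: go to q_1, push EZ → (q_1, yyxyy, EZ)
  read y, top E: go to q_0, push ε → (q_0, yxyy, Z)
  read y, top Z: go to q_1, push Z → (q_1, xyy, Z)
  read x, top Z: go to q_1, push EZ → (q_1, yy, EZ)
  read y, top E: go to q_0, push ε → (q_0, y, Z)
  read y, top Z: go to q_1, push Z → (q_1, ε, Z)
All input consumed in state q_1 with stack Z.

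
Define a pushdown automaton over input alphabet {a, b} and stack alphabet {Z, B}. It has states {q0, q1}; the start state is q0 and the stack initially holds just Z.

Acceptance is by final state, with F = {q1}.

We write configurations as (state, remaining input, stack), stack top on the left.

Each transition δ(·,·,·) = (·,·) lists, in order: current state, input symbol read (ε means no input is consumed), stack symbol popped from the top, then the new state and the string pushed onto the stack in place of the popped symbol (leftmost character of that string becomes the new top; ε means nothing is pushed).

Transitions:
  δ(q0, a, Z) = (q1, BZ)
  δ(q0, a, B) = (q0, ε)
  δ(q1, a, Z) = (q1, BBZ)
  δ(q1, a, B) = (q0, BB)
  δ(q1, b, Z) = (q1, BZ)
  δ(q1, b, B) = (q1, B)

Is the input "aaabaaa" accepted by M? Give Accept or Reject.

No computation consumes all input and reaches a final state.

Reject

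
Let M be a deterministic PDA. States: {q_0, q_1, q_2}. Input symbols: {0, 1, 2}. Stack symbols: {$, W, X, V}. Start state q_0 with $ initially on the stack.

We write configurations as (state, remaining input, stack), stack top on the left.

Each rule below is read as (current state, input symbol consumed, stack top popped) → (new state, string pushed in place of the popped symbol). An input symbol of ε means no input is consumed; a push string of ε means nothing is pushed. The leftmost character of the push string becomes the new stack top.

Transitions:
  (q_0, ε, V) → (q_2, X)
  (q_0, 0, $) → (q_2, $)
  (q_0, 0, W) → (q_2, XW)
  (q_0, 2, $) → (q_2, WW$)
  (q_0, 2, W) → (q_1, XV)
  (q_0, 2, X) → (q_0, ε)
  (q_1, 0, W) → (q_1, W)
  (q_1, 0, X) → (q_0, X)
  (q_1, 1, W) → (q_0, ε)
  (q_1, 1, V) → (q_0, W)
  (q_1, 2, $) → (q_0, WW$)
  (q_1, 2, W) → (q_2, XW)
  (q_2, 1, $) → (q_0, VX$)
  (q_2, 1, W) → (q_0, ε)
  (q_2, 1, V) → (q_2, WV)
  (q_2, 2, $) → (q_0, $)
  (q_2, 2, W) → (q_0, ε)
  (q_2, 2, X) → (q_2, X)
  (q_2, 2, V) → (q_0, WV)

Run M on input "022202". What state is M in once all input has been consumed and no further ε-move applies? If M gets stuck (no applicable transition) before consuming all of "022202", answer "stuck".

q_2

(q_0, 022202, $)
  read 0, top $: go to q_2, push $ → (q_2, 22202, $)
  read 2, top $: go to q_0, push $ → (q_0, 2202, $)
  read 2, top $: go to q_2, push WW$ → (q_2, 202, WW$)
  read 2, top W: go to q_0, push ε → (q_0, 02, W$)
  read 0, top W: go to q_2, push XW → (q_2, 2, XW$)
  read 2, top X: go to q_2, push X → (q_2, ε, XW$)
All input consumed; M is in state q_2.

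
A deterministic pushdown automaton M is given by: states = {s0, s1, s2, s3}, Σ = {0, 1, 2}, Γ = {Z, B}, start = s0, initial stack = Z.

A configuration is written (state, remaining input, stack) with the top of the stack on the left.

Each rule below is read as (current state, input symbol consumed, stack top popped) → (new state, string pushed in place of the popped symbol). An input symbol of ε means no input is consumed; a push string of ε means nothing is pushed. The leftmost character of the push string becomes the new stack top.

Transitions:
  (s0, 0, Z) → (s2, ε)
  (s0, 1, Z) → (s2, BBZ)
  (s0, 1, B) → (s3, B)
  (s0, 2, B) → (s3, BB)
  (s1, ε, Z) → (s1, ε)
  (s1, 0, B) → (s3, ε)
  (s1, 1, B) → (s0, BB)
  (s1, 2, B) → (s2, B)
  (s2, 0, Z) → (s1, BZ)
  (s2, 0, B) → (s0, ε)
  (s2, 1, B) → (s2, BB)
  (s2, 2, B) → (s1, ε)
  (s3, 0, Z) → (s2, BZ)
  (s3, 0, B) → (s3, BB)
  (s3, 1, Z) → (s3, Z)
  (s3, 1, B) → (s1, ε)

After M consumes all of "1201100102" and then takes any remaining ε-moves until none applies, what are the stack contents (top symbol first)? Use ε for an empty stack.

BBZ

(s0, 1201100102, Z)
  read 1, top Z: go to s2, push BBZ → (s2, 201100102, BBZ)
  read 2, top B: go to s1, push ε → (s1, 01100102, BZ)
  read 0, top B: go to s3, push ε → (s3, 1100102, Z)
  read 1, top Z: go to s3, push Z → (s3, 100102, Z)
  read 1, top Z: go to s3, push Z → (s3, 00102, Z)
  read 0, top Z: go to s2, push BZ → (s2, 0102, BZ)
  read 0, top B: go to s0, push ε → (s0, 102, Z)
  read 1, top Z: go to s2, push BBZ → (s2, 02, BBZ)
  read 0, top B: go to s0, push ε → (s0, 2, BZ)
  read 2, top B: go to s3, push BB → (s3, ε, BBZ)
All input consumed in state s3 with stack BBZ.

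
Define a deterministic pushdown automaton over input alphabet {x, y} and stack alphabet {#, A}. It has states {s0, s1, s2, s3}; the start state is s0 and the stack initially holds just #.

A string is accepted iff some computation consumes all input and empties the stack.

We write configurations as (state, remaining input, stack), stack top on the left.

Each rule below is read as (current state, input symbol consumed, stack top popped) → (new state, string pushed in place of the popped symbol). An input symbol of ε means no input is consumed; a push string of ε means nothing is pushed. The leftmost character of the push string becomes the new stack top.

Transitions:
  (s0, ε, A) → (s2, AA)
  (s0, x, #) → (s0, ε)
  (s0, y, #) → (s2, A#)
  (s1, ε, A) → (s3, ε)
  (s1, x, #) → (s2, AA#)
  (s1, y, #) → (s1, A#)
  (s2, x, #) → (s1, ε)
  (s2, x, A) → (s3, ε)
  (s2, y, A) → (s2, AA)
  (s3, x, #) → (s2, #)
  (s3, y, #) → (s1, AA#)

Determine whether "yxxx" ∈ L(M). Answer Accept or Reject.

(s0, yxxx, #)
  read y, top #: go to s2, push A# → (s2, xxx, A#)
  read x, top A: go to s3, push ε → (s3, xx, #)
  read x, top #: go to s2, push # → (s2, x, #)
  read x, top #: go to s1, push ε → (s1, ε, ε)
All input consumed and the stack is empty.

Accept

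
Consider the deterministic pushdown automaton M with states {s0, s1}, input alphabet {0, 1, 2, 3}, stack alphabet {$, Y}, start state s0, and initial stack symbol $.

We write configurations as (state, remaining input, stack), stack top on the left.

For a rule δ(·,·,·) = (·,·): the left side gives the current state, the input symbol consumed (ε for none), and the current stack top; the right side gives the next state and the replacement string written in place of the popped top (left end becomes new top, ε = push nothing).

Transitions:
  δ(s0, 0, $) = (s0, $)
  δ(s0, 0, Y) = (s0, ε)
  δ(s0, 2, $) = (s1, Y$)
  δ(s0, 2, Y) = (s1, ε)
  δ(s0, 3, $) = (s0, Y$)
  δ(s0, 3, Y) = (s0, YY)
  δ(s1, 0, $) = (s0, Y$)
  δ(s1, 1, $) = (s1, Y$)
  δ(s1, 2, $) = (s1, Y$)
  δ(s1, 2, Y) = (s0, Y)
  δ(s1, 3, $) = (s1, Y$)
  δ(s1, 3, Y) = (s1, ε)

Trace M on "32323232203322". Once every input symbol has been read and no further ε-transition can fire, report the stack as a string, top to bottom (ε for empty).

Y$

(s0, 32323232203322, $)
  read 3, top $: go to s0, push Y$ → (s0, 2323232203322, Y$)
  read 2, top Y: go to s1, push ε → (s1, 323232203322, $)
  read 3, top $: go to s1, push Y$ → (s1, 23232203322, Y$)
  read 2, top Y: go to s0, push Y → (s0, 3232203322, Y$)
  read 3, top Y: go to s0, push YY → (s0, 232203322, YY$)
  read 2, top Y: go to s1, push ε → (s1, 32203322, Y$)
  read 3, top Y: go to s1, push ε → (s1, 2203322, $)
  read 2, top $: go to s1, push Y$ → (s1, 203322, Y$)
  read 2, top Y: go to s0, push Y → (s0, 03322, Y$)
  read 0, top Y: go to s0, push ε → (s0, 3322, $)
  read 3, top $: go to s0, push Y$ → (s0, 322, Y$)
  read 3, top Y: go to s0, push YY → (s0, 22, YY$)
  read 2, top Y: go to s1, push ε → (s1, 2, Y$)
  read 2, top Y: go to s0, push Y → (s0, ε, Y$)
All input consumed in state s0 with stack Y$.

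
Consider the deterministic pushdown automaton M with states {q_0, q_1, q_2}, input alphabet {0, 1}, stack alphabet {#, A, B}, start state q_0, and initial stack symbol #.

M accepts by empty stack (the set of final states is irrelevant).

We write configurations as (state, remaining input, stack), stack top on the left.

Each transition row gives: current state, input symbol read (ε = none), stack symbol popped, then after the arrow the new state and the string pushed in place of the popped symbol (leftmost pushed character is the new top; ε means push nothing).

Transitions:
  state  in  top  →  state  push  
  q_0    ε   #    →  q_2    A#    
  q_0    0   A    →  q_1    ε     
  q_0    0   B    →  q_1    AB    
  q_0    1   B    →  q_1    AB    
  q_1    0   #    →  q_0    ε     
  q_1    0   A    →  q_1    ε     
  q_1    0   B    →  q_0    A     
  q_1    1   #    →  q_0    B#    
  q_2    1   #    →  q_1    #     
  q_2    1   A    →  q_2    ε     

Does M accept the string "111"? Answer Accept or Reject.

Reject

(q_0, 111, #) ⊢ (q_2, 111, A#) ⊢ (q_2, 11, #) ⊢ (q_1, 1, #) ⊢ (q_0, ε, B#)
All input consumed; stack is B#, not empty, and no further ε-move applies.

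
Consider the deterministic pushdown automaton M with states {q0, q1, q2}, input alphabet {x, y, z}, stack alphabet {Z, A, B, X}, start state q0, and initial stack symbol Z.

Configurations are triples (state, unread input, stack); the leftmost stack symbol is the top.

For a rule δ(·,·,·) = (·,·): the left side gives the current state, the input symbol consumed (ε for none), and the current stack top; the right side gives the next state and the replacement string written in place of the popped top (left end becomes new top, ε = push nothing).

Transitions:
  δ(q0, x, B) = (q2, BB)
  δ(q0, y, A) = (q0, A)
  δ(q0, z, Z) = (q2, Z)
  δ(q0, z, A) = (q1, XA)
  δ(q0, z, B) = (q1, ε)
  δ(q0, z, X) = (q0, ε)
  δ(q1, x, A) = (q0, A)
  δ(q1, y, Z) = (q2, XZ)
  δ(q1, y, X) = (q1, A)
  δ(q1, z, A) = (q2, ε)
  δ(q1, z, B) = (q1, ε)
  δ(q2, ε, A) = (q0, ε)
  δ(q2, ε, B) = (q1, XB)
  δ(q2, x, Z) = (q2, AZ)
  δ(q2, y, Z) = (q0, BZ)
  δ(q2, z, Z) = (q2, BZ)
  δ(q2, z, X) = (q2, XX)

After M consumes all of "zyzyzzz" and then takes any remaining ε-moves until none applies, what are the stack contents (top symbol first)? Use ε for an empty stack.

(q0, zyzyzzz, Z)
  read z, top Z: go to q2, push Z → (q2, yzyzzz, Z)
  read y, top Z: go to q0, push BZ → (q0, zyzzz, BZ)
  read z, top B: go to q1, push ε → (q1, yzzz, Z)
  read y, top Z: go to q2, push XZ → (q2, zzz, XZ)
  read z, top X: go to q2, push XX → (q2, zz, XXZ)
  read z, top X: go to q2, push XX → (q2, z, XXXZ)
  read z, top X: go to q2, push XX → (q2, ε, XXXXZ)
All input consumed in state q2 with stack XXXXZ.

XXXXZ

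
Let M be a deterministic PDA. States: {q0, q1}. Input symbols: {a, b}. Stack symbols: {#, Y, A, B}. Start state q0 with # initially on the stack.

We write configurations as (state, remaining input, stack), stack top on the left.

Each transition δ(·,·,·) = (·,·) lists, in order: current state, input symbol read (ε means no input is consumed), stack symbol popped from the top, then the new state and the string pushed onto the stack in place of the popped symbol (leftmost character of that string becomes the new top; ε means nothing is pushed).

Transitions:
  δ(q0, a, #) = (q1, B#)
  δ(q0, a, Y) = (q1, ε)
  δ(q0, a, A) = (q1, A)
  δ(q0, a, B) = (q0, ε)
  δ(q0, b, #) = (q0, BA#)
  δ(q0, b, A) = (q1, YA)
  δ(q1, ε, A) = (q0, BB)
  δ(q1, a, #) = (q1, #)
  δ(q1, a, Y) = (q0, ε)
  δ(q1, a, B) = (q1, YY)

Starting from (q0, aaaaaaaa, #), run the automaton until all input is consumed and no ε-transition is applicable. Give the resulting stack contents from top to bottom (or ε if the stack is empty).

(q0, aaaaaaaa, #)
  read a, top #: go to q1, push B# → (q1, aaaaaaa, B#)
  read a, top B: go to q1, push YY → (q1, aaaaaa, YY#)
  read a, top Y: go to q0, push ε → (q0, aaaaa, Y#)
  read a, top Y: go to q1, push ε → (q1, aaaa, #)
  read a, top #: go to q1, push # → (q1, aaa, #)
  read a, top #: go to q1, push # → (q1, aa, #)
  read a, top #: go to q1, push # → (q1, a, #)
  read a, top #: go to q1, push # → (q1, ε, #)
All input consumed in state q1 with stack #.

#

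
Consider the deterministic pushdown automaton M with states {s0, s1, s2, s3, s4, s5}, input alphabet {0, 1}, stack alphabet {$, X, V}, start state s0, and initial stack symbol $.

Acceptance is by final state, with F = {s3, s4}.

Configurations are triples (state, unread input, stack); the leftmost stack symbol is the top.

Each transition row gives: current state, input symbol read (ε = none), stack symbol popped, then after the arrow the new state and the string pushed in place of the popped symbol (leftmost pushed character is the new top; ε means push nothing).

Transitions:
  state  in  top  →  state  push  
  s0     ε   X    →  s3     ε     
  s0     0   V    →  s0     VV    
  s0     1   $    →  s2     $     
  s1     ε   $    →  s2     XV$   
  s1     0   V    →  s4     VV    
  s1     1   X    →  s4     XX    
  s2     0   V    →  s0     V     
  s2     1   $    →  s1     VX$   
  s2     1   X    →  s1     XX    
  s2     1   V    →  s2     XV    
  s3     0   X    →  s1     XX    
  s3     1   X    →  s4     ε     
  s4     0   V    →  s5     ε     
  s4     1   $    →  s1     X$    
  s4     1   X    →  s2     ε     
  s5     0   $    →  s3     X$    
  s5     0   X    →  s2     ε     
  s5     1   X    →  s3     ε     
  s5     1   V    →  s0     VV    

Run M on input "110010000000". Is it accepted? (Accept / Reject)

Reject

(s0, 110010000000, $) ⊢ (s2, 10010000000, $) ⊢ (s1, 0010000000, VX$) ⊢ (s4, 010000000, VVX$) ⊢ (s5, 10000000, VX$) ⊢ (s0, 0000000, VVX$) ⊢ (s0, 000000, VVVX$) ⊢ (s0, 00000, VVVVX$) ⊢ (s0, 0000, VVVVVX$) ⊢ (s0, 000, VVVVVVX$) ⊢ (s0, 00, VVVVVVVX$) ⊢ (s0, 0, VVVVVVVVX$) ⊢ (s0, ε, VVVVVVVVVX$)
All input consumed; state s0 ∉ F and no further ε-move applies.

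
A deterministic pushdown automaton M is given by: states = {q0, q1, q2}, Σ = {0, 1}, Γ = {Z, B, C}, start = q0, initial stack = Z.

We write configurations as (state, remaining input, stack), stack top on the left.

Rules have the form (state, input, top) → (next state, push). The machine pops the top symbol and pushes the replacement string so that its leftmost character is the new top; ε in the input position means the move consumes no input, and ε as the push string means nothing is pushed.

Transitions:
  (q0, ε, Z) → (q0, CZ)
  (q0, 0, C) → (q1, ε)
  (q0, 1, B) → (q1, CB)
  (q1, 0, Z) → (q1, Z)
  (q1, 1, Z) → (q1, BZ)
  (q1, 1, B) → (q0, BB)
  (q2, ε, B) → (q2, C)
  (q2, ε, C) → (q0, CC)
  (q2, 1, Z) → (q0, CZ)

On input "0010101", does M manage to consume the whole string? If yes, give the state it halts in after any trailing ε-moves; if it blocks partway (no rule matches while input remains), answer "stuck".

(q0, 0010101, Z)
  ε-move, top Z: go to q0, push CZ → (q0, 0010101, CZ)
  read 0, top C: go to q1, push ε → (q1, 010101, Z)
  read 0, top Z: go to q1, push Z → (q1, 10101, Z)
  read 1, top Z: go to q1, push BZ → (q1, 0101, BZ)
No transition for (q1, 0, top B); M blocks with input 0101 remaining.

stuck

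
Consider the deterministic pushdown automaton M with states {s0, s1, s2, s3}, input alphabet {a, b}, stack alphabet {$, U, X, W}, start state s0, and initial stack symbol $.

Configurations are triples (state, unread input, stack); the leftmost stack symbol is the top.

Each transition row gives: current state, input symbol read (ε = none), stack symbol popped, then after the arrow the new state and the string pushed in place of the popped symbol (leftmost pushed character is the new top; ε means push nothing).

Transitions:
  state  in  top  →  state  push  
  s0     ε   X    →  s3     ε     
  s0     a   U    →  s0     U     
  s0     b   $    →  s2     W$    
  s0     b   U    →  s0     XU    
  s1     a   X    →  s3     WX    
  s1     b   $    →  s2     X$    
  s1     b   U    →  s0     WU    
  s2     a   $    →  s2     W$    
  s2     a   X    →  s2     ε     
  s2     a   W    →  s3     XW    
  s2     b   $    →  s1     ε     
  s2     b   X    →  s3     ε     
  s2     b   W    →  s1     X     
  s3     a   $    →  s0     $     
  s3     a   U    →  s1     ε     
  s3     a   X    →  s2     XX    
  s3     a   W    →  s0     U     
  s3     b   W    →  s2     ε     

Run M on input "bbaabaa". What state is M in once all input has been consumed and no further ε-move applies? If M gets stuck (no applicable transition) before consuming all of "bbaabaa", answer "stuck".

(s0, bbaabaa, $)
  read b, top $: go to s2, push W$ → (s2, baabaa, W$)
  read b, top W: go to s1, push X → (s1, aabaa, X$)
  read a, top X: go to s3, push WX → (s3, abaa, WX$)
  read a, top W: go to s0, push U → (s0, baa, UX$)
  read b, top U: go to s0, push XU → (s0, aa, XUX$)
  ε-move, top X: go to s3, push ε → (s3, aa, UX$)
  read a, top U: go to s1, push ε → (s1, a, X$)
  read a, top X: go to s3, push WX → (s3, ε, WX$)
All input consumed; M is in state s3.

s3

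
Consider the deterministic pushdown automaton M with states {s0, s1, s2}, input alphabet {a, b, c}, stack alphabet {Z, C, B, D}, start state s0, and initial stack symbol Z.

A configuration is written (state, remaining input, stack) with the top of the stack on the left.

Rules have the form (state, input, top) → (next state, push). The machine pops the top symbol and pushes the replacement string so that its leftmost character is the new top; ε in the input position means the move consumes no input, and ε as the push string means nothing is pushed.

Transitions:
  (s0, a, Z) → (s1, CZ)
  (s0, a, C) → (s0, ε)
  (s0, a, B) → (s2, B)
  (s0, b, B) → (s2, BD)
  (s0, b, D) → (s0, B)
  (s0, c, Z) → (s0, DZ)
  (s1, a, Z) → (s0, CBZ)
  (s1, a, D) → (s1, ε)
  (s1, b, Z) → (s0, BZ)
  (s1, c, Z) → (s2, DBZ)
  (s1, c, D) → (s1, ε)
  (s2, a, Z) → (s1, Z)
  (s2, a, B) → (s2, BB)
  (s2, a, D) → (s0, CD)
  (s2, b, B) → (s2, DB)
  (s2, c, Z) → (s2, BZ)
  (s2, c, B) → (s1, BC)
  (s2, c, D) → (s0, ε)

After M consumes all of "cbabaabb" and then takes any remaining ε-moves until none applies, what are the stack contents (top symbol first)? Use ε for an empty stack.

BDBZ

(s0, cbabaabb, Z)
  read c, top Z: go to s0, push DZ → (s0, babaabb, DZ)
  read b, top D: go to s0, push B → (s0, abaabb, BZ)
  read a, top B: go to s2, push B → (s2, baabb, BZ)
  read b, top B: go to s2, push DB → (s2, aabb, DBZ)
  read a, top D: go to s0, push CD → (s0, abb, CDBZ)
  read a, top C: go to s0, push ε → (s0, bb, DBZ)
  read b, top D: go to s0, push B → (s0, b, BBZ)
  read b, top B: go to s2, push BD → (s2, ε, BDBZ)
All input consumed in state s2 with stack BDBZ.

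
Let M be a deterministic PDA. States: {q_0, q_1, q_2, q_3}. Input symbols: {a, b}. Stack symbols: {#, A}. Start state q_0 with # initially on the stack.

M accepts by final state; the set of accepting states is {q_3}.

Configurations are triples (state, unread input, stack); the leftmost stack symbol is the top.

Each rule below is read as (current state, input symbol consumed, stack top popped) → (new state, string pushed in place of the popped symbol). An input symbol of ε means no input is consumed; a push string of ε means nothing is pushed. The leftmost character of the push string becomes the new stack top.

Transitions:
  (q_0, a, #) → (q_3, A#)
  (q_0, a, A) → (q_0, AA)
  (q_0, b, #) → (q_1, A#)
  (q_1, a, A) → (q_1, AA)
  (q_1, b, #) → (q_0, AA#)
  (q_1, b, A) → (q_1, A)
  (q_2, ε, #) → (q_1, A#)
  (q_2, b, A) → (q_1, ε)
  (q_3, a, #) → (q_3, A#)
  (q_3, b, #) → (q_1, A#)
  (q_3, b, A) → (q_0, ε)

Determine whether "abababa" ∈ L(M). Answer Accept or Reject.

(q_0, abababa, #) ⊢ (q_3, bababa, A#) ⊢ (q_0, ababa, #) ⊢ (q_3, baba, A#) ⊢ (q_0, aba, #) ⊢ (q_3, ba, A#) ⊢ (q_0, a, #) ⊢ (q_3, ε, A#)
All input consumed; state q_3 ∈ F.

Accept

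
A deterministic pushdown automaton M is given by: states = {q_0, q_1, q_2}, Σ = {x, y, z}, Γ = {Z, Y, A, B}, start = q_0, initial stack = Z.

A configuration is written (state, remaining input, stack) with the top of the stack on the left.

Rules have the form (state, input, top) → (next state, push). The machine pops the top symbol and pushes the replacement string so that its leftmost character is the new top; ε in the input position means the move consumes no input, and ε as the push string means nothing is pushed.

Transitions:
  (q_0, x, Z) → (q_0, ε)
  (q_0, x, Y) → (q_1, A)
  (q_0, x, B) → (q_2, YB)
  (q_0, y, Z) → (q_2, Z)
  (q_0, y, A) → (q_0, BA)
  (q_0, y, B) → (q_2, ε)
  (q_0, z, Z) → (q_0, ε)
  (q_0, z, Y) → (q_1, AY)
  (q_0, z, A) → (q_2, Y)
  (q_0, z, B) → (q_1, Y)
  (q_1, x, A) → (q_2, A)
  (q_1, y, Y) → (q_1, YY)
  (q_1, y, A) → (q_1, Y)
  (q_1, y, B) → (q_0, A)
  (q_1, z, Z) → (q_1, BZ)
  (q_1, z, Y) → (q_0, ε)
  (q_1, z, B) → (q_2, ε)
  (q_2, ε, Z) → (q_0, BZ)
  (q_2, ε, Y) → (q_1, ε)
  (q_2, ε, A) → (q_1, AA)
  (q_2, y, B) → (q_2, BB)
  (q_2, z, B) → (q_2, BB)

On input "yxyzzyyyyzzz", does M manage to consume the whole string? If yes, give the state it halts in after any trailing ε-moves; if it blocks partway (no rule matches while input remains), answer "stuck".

q_1

(q_0, yxyzzyyyyzzz, Z) ⊢ (q_2, xyzzyyyyzzz, Z) ⊢ (q_0, xyzzyyyyzzz, BZ) ⊢ (q_2, yzzyyyyzzz, YBZ) ⊢ (q_1, yzzyyyyzzz, BZ) ⊢ (q_0, zzyyyyzzz, AZ) ⊢ (q_2, zyyyyzzz, YZ) ⊢ (q_1, zyyyyzzz, Z) ⊢ (q_1, yyyyzzz, BZ) ⊢ (q_0, yyyzzz, AZ) ⊢ (q_0, yyzzz, BAZ) ⊢ (q_2, yzzz, AZ) ⊢ (q_1, yzzz, AAZ) ⊢ (q_1, zzz, YAZ) ⊢ (q_0, zz, AZ) ⊢ (q_2, z, YZ) ⊢ (q_1, z, Z) ⊢ (q_1, ε, BZ)
All input consumed; M is in state q_1.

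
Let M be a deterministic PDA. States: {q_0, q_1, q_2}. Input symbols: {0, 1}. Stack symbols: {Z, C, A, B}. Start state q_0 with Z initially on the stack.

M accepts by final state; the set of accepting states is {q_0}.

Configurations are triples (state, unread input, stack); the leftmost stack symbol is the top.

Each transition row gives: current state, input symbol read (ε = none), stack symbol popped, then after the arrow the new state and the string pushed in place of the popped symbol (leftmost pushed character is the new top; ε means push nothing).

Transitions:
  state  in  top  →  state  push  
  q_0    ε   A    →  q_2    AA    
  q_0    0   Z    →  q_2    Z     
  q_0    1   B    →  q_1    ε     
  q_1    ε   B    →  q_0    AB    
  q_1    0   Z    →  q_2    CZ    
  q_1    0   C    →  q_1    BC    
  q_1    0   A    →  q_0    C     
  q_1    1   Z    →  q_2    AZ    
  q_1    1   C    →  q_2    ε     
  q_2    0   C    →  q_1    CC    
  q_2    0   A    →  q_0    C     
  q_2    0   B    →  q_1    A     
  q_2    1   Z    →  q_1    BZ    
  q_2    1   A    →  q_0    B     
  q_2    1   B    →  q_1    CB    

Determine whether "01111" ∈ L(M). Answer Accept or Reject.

Reject

(q_0, 01111, Z)
  read 0, top Z: go to q_2, push Z → (q_2, 1111, Z)
  read 1, top Z: go to q_1, push BZ → (q_1, 111, BZ)
  ε-move, top B: go to q_0, push AB → (q_0, 111, ABZ)
  ε-move, top A: go to q_2, push AA → (q_2, 111, AABZ)
  read 1, top A: go to q_0, push B → (q_0, 11, BABZ)
  read 1, top B: go to q_1, push ε → (q_1, 1, ABZ)
No transition applies at (q_1, 1, ABZ); input not fully consumed.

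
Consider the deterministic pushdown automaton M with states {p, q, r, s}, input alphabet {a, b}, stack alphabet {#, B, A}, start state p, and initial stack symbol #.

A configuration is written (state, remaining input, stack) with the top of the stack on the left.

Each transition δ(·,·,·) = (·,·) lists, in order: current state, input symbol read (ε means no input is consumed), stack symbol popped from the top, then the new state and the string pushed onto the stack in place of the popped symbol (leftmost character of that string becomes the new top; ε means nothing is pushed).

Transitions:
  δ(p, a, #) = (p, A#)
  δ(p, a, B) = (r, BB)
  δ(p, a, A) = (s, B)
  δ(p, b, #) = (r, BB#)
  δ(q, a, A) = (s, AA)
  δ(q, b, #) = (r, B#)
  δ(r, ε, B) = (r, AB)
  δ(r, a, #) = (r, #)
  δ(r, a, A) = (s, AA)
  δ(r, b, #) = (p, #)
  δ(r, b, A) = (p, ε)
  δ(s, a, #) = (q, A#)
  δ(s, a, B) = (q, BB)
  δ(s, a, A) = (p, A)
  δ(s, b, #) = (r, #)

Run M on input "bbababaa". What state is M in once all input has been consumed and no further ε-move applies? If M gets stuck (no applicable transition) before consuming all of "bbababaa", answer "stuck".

s

(p, bbababaa, #) ⊢ (r, bababaa, BB#) ⊢ (r, bababaa, ABB#) ⊢ (p, ababaa, BB#) ⊢ (r, babaa, BBB#) ⊢ (r, babaa, ABBB#) ⊢ (p, abaa, BBB#) ⊢ (r, baa, BBBB#) ⊢ (r, baa, ABBBB#) ⊢ (p, aa, BBBB#) ⊢ (r, a, BBBBB#) ⊢ (r, a, ABBBBB#) ⊢ (s, ε, AABBBBB#)
All input consumed; M is in state s.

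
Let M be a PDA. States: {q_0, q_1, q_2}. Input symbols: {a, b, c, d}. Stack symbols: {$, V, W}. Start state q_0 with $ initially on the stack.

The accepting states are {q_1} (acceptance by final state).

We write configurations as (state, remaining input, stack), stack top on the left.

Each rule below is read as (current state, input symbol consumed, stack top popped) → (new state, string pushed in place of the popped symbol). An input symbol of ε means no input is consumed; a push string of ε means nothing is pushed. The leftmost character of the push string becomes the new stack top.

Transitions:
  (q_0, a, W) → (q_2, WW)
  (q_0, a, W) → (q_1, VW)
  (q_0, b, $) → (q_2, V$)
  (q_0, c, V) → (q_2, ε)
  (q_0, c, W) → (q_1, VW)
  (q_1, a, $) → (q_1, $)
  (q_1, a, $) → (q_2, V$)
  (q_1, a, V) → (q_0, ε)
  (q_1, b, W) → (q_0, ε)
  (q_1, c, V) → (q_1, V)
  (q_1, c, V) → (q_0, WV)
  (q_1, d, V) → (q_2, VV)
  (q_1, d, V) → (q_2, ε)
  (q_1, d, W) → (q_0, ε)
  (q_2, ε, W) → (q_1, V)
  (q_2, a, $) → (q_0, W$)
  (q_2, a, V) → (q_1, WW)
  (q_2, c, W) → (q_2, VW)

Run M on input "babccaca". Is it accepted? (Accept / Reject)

One accepting computation: (q_0, babccaca, $) ⊢ (q_2, abccaca, V$) ⊢ (q_1, bccaca, WW$) ⊢ (q_0, ccaca, W$) ⊢ (q_1, caca, VW$) ⊢ (q_0, aca, WVW$) ⊢ (q_2, ca, WWVW$) ⊢ (q_2, a, VWWVW$) ⊢ (q_1, ε, WWWWVW$)
All input consumed and state q_1 ∈ F.

Accept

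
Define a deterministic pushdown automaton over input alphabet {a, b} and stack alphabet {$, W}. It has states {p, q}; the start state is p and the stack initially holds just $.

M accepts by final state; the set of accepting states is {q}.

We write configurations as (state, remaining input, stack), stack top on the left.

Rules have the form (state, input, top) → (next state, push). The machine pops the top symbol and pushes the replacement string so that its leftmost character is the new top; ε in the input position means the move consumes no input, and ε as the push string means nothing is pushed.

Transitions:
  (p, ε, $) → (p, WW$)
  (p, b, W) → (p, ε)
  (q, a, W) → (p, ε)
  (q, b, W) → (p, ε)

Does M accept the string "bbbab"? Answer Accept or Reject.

Reject

(p, bbbab, $)
  ε-move, top $: go to p, push WW$ → (p, bbbab, WW$)
  read b, top W: go to p, push ε → (p, bbab, W$)
  read b, top W: go to p, push ε → (p, bab, $)
  ε-move, top $: go to p, push WW$ → (p, bab, WW$)
  read b, top W: go to p, push ε → (p, ab, W$)
No transition applies at (p, ab, W$); input not fully consumed.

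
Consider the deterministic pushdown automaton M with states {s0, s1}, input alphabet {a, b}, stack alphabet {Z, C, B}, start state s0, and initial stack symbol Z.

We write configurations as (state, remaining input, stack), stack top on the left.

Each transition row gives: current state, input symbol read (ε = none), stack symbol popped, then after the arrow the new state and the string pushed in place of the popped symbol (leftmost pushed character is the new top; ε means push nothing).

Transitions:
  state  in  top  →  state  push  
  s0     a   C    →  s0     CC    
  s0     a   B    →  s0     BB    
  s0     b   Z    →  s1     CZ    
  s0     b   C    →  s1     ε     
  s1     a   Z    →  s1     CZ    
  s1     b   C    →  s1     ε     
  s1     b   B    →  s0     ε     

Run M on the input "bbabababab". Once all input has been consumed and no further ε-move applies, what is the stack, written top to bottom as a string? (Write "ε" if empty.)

Z

(s0, bbabababab, Z) ⊢ (s1, babababab, CZ) ⊢ (s1, abababab, Z) ⊢ (s1, bababab, CZ) ⊢ (s1, ababab, Z) ⊢ (s1, babab, CZ) ⊢ (s1, abab, Z) ⊢ (s1, bab, CZ) ⊢ (s1, ab, Z) ⊢ (s1, b, CZ) ⊢ (s1, ε, Z)
All input consumed in state s1 with stack Z.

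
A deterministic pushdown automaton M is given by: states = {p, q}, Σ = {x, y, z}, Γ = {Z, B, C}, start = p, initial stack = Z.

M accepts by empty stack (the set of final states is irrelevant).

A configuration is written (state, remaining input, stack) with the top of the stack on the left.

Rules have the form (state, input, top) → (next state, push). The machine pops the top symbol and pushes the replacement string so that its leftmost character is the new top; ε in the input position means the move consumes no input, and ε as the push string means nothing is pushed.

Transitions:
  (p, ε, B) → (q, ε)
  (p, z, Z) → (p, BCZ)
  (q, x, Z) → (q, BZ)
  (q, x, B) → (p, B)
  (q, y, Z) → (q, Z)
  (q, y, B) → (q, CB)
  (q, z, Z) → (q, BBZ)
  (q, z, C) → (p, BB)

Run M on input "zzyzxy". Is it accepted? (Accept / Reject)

Reject

(p, zzyzxy, Z)
  read z, top Z: go to p, push BCZ → (p, zyzxy, BCZ)
  ε-move, top B: go to q, push ε → (q, zyzxy, CZ)
  read z, top C: go to p, push BB → (p, yzxy, BBZ)
  ε-move, top B: go to q, push ε → (q, yzxy, BZ)
  read y, top B: go to q, push CB → (q, zxy, CBZ)
  read z, top C: go to p, push BB → (p, xy, BBBZ)
  ε-move, top B: go to q, push ε → (q, xy, BBZ)
  read x, top B: go to p, push B → (p, y, BBZ)
  ε-move, top B: go to q, push ε → (q, y, BZ)
  read y, top B: go to q, push CB → (q, ε, CBZ)
All input consumed; stack is CBZ, not empty, and no further ε-move applies.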